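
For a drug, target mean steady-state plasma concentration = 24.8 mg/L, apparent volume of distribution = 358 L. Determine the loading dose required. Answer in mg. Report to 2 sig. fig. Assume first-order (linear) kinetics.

8900 mg

LD = Css × Vd = 24.8 × 358 = 8878 mg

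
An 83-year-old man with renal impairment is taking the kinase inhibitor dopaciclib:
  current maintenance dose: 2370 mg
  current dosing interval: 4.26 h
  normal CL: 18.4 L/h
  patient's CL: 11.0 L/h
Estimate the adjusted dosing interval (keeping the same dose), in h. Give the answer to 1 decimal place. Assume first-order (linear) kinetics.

To keep the same average steady-state level, dosing rate must scale with clearance.
CL ratio = 11.0 / 18.4 = 0.5978
New interval (same dose) = 4.26 / 0.5978 = 7.126 h

7.1 h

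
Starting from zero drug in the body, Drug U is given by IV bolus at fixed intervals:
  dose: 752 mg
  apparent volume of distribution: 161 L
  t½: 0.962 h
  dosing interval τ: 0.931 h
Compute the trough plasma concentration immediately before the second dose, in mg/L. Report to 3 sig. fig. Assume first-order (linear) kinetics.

2.39 mg/L

C₀ per dose = Dose / Vd = 752 / 161 = 4.671 mg/L
k = ln2 / t½ = 0.693147 / 0.962 = 0.7205 h⁻¹
Fraction remaining after one interval: r = e^(−kτ) = e^(−0.7205 × 0.931) = 0.5113
Before dose 2, 1 dose has been given (aged 1τ).
C_trough = C₀ × r = 4.671 × 0.5113 = 2.388 mg/L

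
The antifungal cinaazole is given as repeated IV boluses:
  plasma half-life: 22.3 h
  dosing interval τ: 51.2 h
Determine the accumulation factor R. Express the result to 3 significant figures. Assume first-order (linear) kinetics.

k = ln2 / t½ = 0.693147 / 22.3 = 0.03108 h⁻¹
e^(−kτ) = e^(−0.03108 × 51.2) = 0.2037
Accumulation ratio R = 1 / (1 − e^(−kτ)) = 1 / (1 − 0.2037) = 1.256

1.26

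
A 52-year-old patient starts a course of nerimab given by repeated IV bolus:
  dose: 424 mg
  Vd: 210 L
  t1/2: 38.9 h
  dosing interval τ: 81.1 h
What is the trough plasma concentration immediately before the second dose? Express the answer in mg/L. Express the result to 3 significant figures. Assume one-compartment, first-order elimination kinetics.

0.476 mg/L

C₀ per dose = Dose / Vd = 424 / 210 = 2.019 mg/L
k = ln2 / t½ = 0.693147 / 38.9 = 0.01782 h⁻¹
Fraction remaining after one interval: r = e^(−kτ) = e^(−0.01782 × 81.1) = 0.2357
Before dose 2, 1 dose has been given (aged 1τ).
C_trough = C₀ × r = 2.019 × 0.2357 = 0.4759 mg/L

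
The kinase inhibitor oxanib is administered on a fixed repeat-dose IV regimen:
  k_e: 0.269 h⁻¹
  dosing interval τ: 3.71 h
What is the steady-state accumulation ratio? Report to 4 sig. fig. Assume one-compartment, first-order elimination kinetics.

1.584

e^(−kτ) = e^(−0.2690 × 3.71) = 0.3686
Accumulation ratio R = 1 / (1 − e^(−kτ)) = 1 / (1 − 0.3686) = 1.584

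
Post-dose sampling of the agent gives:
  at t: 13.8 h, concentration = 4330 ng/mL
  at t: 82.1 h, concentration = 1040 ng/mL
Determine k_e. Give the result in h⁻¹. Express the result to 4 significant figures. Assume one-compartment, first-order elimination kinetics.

0.02088 h⁻¹

k = ln(C₁/C₂) / (t₂ − t₁) = ln(4330/1040) / (82.1 − 13.8)
  = 1.426 / 68.30 = 0.02088 h⁻¹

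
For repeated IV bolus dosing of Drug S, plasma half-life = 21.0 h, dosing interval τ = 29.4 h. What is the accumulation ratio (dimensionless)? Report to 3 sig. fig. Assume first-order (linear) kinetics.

k = ln2 / t½ = 0.693147 / 21.0 = 0.03301 h⁻¹
e^(−kτ) = e^(−0.03301 × 29.4) = 0.3789
Accumulation ratio R = 1 / (1 − e^(−kτ)) = 1 / (1 − 0.3789) = 1.610

1.61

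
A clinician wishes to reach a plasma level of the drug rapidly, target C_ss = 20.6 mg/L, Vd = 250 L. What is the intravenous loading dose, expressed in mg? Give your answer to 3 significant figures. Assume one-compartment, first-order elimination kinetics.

5150 mg

LD = Css × Vd = 20.6 × 250 = 5150 mg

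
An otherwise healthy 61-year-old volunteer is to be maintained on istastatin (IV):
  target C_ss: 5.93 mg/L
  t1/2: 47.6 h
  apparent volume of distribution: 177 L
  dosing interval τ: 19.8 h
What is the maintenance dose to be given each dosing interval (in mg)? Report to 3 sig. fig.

303 mg

k = ln2 / t½ = 0.693147 / 47.6 = 0.01456 h⁻¹
CL = k × Vd = 0.01456 × 177 = 2.577 L/h
At steady state, Dose/τ = Css × CL.
Dose = Css × CL × τ = 5.93 × 2.577 × 19.8 = 302.6 mg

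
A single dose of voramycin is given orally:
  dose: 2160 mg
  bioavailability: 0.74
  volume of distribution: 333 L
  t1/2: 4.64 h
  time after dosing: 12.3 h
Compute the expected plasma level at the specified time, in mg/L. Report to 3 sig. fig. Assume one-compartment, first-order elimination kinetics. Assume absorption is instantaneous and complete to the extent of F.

0.764 mg/L

Amount reaching circulation = F × Dose = 0.74 × 2160 = 1598 mg
C₀ = F·Dose / Vd = 1598 / 333 = 4.799 mg/L
k = ln2 / t½ = 0.693147 / 4.64 = 0.1494 h⁻¹
C = C₀ · e^(−k·t) = 4.799 × e^(−0.1494 × 12.3)
  = 4.799 × 0.1592 = 0.7640 mg/L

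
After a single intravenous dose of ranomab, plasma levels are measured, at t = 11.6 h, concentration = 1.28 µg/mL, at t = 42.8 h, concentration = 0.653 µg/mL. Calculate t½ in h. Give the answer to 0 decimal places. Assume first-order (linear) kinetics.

32 h

k = ln(C₁/C₂) / (t₂ − t₁) = ln(1.28/0.653) / (42.8 − 11.6)
  = 0.6730 / 31.20 = 0.02157 h⁻¹
t½ = ln2 / k = 0.693147 / 0.02157 = 32.13 h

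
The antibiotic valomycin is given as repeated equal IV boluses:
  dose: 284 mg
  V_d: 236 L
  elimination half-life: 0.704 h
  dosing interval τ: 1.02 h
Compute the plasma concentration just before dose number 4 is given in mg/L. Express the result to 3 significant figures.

C₀ per dose = Dose / Vd = 284 / 236 = 1.203 mg/L
k = ln2 / t½ = 0.693147 / 0.704 = 0.9846 h⁻¹
Fraction remaining after one interval: r = e^(−kτ) = e^(−0.9846 × 1.02) = 0.3663
Before dose 4, 3 doses have been given (aged 1τ, 2τ, 3τ).
C_trough = C₀ × (r + r² + … + r^3) = C₀ × r(1−r^3)/(1−r)
        = 1.203 × 0.3663 × (1 − 0.04915) / (1 − 0.3663) = 0.6612 mg/L

0.661 mg/L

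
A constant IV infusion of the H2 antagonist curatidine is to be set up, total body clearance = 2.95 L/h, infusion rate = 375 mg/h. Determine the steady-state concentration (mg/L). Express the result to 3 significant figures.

At steady state Css = R₀ / CL = 375 / 2.950 = 127.1 mg/L

127 mg/L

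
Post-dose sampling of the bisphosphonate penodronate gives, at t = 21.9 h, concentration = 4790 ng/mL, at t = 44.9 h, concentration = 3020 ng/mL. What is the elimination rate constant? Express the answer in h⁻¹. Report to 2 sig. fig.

k = ln(C₁/C₂) / (t₂ − t₁) = ln(4790/3020) / (44.9 − 21.9)
  = 0.4613 / 23.00 = 0.02006 h⁻¹

0.020 h⁻¹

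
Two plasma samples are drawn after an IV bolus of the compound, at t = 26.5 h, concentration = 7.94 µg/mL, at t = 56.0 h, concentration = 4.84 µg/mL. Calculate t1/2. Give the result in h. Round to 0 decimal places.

k = ln(C₁/C₂) / (t₂ − t₁) = ln(7.94/4.84) / (56.0 − 26.5)
  = 0.4950 / 29.50 = 0.01678 h⁻¹
t½ = ln2 / k = 0.693147 / 0.01678 = 41.31 h

41 h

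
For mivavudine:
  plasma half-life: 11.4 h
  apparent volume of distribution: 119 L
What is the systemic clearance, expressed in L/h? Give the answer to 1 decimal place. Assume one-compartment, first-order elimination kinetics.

7.2 L/h

k = ln2 / t½ = 0.693147 / 11.4 = 0.06080 h⁻¹
CL = k × Vd = 0.06080 × 119 = 7.235 L/h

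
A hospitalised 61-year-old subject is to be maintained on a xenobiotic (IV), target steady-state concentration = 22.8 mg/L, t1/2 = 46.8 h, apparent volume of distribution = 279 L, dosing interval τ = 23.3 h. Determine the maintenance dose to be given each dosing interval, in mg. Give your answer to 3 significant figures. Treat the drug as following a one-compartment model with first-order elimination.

k = ln2 / t½ = 0.693147 / 46.8 = 0.01481 h⁻¹
CL = k × Vd = 0.01481 × 279 = 4.132 L/h
At steady state, Dose/τ = Css × CL.
Dose = Css × CL × τ = 22.8 × 4.132 × 23.3 = 2195 mg

2200 mg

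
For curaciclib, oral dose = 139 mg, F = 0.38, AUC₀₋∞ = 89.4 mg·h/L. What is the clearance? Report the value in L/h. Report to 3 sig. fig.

CL = F·Dose / AUC = 0.38 × 139 / 89.4 = 0.5908 L/h

0.591 L/h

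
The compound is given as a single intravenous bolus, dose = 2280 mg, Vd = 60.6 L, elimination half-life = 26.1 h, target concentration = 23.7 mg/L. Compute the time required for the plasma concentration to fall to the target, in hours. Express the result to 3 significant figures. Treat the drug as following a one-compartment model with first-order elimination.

17.4 h

C₀ = Dose / Vd = 2280 / 60.6 = 37.62 mg/L
k = ln2 / t½ = 0.693147 / 26.1 = 0.02656 h⁻¹
t = ln(C₀ / C) / k = ln(37.62 / 23.7) / 0.02656
  = ln(1.587) / 0.02656 = 0.4618 / 0.02656 = 17.39 h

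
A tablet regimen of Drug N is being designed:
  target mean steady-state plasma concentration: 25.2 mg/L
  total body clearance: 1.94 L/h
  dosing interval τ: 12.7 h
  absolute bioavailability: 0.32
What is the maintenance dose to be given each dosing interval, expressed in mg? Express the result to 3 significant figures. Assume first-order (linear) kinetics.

At steady state, F × (Dose/τ) = Css × CL.
Dose = Css × CL × τ / F = 25.2 × 1.940 × 12.7 / 0.32 = 1940 mg

1940 mg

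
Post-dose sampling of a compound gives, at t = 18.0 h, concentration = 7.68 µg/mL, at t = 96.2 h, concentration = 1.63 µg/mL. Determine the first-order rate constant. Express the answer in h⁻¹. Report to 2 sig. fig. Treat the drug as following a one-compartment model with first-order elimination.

0.020 h⁻¹

k = ln(C₁/C₂) / (t₂ − t₁) = ln(7.68/1.63) / (96.2 − 18.0)
  = 1.550 / 78.20 = 0.01982 h⁻¹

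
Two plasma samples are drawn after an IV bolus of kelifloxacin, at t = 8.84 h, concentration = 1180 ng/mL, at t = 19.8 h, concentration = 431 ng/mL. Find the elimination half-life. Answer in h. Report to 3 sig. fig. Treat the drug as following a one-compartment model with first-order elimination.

k = ln(C₁/C₂) / (t₂ − t₁) = ln(1180/431) / (19.8 − 8.84)
  = 1.007 / 10.96 = 0.09188 h⁻¹
t½ = ln2 / k = 0.693147 / 0.09188 = 7.544 h

7.54 h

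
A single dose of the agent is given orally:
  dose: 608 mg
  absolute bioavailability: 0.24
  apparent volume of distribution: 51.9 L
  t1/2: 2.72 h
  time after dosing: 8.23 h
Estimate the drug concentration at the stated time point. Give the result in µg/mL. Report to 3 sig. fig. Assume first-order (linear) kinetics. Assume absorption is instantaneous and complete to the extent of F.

Amount reaching circulation = F × Dose = 0.24 × 608.0 = 145.9 mg
C₀ = F·Dose / Vd = 145.9 / 51.9 = 2.811 mg/L
k = ln2 / t½ = 0.693147 / 2.72 = 0.2548 h⁻¹
C = C₀ · e^(−k·t) = 2.811 × e^(−0.2548 × 8.23)
  = 2.811 × 0.1228 = 0.3452 mg/L
(0.3452 mg/L = 0.3452 µg/mL)

0.345 µg/mL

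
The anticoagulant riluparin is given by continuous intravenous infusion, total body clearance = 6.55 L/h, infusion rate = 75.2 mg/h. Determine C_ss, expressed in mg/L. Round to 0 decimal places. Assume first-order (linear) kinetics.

At steady state Css = R₀ / CL = 75.2 / 6.550 = 11.48 mg/L

11 mg/L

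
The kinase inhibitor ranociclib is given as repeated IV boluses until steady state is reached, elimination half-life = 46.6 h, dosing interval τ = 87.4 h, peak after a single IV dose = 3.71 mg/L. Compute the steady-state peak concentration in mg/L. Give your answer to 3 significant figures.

k = ln2 / t½ = 0.693147 / 46.6 = 0.01487 h⁻¹
e^(−kτ) = e^(−0.01487 × 87.4) = 0.2726
Accumulation ratio R = 1 / (1 − e^(−kτ)) = 1 / (1 − 0.2726) = 1.375
Steady-state peak = C₀ × R = 3.71 × 1.375 = 5.101 mg/L

5.10 mg/L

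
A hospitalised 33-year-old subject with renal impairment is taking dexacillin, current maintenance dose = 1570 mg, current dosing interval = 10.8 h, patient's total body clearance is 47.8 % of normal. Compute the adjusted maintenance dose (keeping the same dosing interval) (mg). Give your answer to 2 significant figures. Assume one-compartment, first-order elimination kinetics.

To keep the same average steady-state level, dosing rate must scale with clearance.
CL ratio = 47.8 / 100 = 0.4780
New dose (same interval) = 1570 × 0.4780 = 750.5 mg

750 mg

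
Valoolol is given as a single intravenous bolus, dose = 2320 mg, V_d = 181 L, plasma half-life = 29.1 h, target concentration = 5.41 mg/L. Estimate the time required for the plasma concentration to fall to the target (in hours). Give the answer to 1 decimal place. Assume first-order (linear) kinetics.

36.2 h

C₀ = Dose / Vd = 2320 / 181 = 12.82 mg/L
k = ln2 / t½ = 0.693147 / 29.1 = 0.02382 h⁻¹
t = ln(C₀ / C) / k = ln(12.82 / 5.41) / 0.02382
  = ln(2.370) / 0.02382 = 0.8629 / 0.02382 = 36.23 h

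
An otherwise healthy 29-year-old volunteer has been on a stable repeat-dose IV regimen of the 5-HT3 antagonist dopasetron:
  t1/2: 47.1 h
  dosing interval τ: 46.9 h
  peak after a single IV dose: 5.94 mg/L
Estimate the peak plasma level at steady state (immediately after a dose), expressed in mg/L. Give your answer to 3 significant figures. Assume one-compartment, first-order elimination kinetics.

11.9 mg/L

k = ln2 / t½ = 0.693147 / 47.1 = 0.01472 h⁻¹
e^(−kτ) = e^(−0.01472 × 46.9) = 0.5014
Accumulation ratio R = 1 / (1 − e^(−kτ)) = 1 / (1 − 0.5014) = 2.006
Steady-state peak = C₀ × R = 5.94 × 2.006 = 11.92 mg/L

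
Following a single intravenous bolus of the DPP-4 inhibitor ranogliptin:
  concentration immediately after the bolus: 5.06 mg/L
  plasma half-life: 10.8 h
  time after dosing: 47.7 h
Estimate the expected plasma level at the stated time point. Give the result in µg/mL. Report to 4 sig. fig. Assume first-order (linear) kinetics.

0.2369 µg/mL

k = ln2 / t½ = 0.693147 / 10.8 = 0.06418 h⁻¹
C = C₀ · e^(−k·t) = 5.060 × e^(−0.06418 × 47.7)
  = 5.060 × 0.04682 = 0.2369 mg/L
(0.2369 mg/L = 0.2369 µg/mL)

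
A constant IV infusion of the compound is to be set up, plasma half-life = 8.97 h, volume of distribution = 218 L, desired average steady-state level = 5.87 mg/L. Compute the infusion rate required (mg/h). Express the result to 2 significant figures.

99 mg/h

k = ln2 / t½ = 0.693147 / 8.97 = 0.07727 h⁻¹
CL = k × Vd = 0.07727 × 218 = 16.84 L/h
At steady state, infusion rate R₀ = Css × CL = 5.87 × 16.84 = 98.85 mg/h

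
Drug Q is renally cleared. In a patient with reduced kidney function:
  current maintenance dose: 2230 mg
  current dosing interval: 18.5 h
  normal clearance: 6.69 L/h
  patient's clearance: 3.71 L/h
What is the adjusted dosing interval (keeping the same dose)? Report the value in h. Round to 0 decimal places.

33 h

To keep the same average steady-state level, dosing rate must scale with clearance.
CL ratio = 3.71 / 6.69 = 0.5546
New interval (same dose) = 18.5 / 0.5546 = 33.36 h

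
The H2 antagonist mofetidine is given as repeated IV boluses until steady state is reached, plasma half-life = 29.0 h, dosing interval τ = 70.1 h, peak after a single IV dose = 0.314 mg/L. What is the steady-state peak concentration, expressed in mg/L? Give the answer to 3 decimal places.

0.386 mg/L

k = ln2 / t½ = 0.693147 / 29.0 = 0.02390 h⁻¹
e^(−kτ) = e^(−0.02390 × 70.1) = 0.1872
Accumulation ratio R = 1 / (1 − e^(−kτ)) = 1 / (1 − 0.1872) = 1.230
Steady-state peak = C₀ × R = 0.314 × 1.230 = 0.3862 mg/L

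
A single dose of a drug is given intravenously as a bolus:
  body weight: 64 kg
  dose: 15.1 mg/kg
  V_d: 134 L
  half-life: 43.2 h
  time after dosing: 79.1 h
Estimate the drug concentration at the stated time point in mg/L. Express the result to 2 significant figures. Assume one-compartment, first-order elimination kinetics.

Total dose = 15.1 × 64 = 966.4 mg
C₀ = Dose / Vd = 966.4 / 134 = 7.212 mg/L
k = ln2 / t½ = 0.693147 / 43.2 = 0.01605 h⁻¹
C = C₀ · e^(−k·t) = 7.212 × e^(−0.01605 × 79.1)
  = 7.212 × 0.2810 = 2.027 mg/L

2.0 mg/L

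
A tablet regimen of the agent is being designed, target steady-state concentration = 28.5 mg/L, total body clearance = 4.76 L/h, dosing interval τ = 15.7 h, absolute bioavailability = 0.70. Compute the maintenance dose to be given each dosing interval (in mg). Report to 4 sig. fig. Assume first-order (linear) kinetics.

3043 mg

At steady state, F × (Dose/τ) = Css × CL.
Dose = Css × CL × τ / F = 28.5 × 4.760 × 15.7 / 0.70 = 3043 mg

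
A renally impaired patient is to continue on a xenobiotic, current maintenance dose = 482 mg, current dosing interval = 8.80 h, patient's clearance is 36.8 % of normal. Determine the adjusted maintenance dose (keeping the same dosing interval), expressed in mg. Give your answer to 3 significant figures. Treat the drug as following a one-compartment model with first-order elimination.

177 mg

To keep the same average steady-state level, dosing rate must scale with clearance.
CL ratio = 36.8 / 100 = 0.3680
New dose (same interval) = 482 × 0.3680 = 177.4 mg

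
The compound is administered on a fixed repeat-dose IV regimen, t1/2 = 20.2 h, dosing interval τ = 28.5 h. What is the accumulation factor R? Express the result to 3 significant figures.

1.60

k = ln2 / t½ = 0.693147 / 20.2 = 0.03431 h⁻¹
e^(−kτ) = e^(−0.03431 × 28.5) = 0.3761
Accumulation ratio R = 1 / (1 − e^(−kτ)) = 1 / (1 − 0.3761) = 1.603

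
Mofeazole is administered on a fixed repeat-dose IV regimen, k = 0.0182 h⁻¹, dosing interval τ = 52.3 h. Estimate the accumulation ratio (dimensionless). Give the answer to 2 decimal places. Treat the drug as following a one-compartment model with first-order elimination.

e^(−kτ) = e^(−0.01820 × 52.3) = 0.3860
Accumulation ratio R = 1 / (1 − e^(−kτ)) = 1 / (1 − 0.3860) = 1.629

1.63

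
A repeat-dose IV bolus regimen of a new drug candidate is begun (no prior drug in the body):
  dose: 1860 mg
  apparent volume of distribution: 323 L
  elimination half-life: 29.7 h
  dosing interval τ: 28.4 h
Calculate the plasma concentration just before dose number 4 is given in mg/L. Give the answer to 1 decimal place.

5.3 mg/L

C₀ per dose = Dose / Vd = 1860 / 323 = 5.759 mg/L
k = ln2 / t½ = 0.693147 / 29.7 = 0.02334 h⁻¹
Fraction remaining after one interval: r = e^(−kτ) = e^(−0.02334 × 28.4) = 0.5154
Before dose 4, 3 doses have been given (aged 1τ, 2τ, 3τ).
C_trough = C₀ × (r + r² + … + r^3) = C₀ × r(1−r^3)/(1−r)
        = 5.759 × 0.5154 × (1 − 0.1369) / (1 − 0.5154) = 5.287 mg/L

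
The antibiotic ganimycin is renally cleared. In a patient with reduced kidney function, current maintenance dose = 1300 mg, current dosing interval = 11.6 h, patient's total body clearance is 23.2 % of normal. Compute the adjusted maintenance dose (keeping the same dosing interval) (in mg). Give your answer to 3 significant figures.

To keep the same average steady-state level, dosing rate must scale with clearance.
CL ratio = 23.2 / 100 = 0.2320
New dose (same interval) = 1300 × 0.2320 = 301.6 mg

302 mg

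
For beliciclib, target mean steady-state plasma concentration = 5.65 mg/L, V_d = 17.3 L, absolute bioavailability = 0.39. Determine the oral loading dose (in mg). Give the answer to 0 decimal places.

LD = Css × Vd / F = 5.65 × 17.3 / 0.39 = 250.6 mg

251 mg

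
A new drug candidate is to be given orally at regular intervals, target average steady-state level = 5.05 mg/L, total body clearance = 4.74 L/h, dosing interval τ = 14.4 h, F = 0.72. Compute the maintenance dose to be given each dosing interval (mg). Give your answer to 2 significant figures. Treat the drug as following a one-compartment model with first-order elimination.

At steady state, F × (Dose/τ) = Css × CL.
Dose = Css × CL × τ / F = 5.05 × 4.740 × 14.4 / 0.72 = 478.7 mg

480 mg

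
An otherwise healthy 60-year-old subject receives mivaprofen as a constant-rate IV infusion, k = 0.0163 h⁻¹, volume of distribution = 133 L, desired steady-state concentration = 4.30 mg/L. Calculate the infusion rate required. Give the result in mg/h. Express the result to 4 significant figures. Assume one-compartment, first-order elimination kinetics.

CL = k × Vd = 0.01630 × 133 = 2.168 L/h
At steady state, infusion rate R₀ = Css × CL = 4.30 × 2.168 = 9.322 mg/h

9.322 mg/h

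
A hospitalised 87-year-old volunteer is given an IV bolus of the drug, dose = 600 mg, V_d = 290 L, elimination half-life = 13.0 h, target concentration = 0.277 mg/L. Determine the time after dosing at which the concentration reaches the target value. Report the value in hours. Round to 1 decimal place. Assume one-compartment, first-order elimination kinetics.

C₀ = Dose / Vd = 600.0 / 290 = 2.069 mg/L
k = ln2 / t½ = 0.693147 / 13.0 = 0.05332 h⁻¹
t = ln(C₀ / C) / k = ln(2.069 / 0.277) / 0.05332
  = ln(7.469) / 0.05332 = 2.011 / 0.05332 = 37.72 h

37.7 h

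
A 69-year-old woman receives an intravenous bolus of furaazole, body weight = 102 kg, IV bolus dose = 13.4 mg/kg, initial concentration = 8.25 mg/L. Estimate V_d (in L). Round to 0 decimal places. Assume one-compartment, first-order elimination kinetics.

166 L

Dose = 13.4 × 102 = 1367 mg
Vd = Dose / C₀ = 1367 / 8.25 = 165.7 L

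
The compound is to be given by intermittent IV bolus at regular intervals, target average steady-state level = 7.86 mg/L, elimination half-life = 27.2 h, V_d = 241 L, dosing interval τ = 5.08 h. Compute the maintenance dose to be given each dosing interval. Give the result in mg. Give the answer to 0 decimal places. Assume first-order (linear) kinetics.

245 mg

k = ln2 / t½ = 0.693147 / 27.2 = 0.02548 h⁻¹
CL = k × Vd = 0.02548 × 241 = 6.141 L/h
At steady state, Dose/τ = Css × CL.
Dose = Css × CL × τ = 7.86 × 6.141 × 5.08 = 245.2 mg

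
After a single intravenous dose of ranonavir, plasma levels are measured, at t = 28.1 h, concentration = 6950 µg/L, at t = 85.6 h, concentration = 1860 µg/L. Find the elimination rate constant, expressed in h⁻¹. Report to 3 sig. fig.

0.0229 h⁻¹

k = ln(C₁/C₂) / (t₂ − t₁) = ln(6950/1860) / (85.6 − 28.1)
  = 1.318 / 57.50 = 0.02292 h⁻¹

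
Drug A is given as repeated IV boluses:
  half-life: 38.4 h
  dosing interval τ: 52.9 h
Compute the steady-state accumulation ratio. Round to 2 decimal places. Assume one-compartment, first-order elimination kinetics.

k = ln2 / t½ = 0.693147 / 38.4 = 0.01805 h⁻¹
e^(−kτ) = e^(−0.01805 × 52.9) = 0.3849
Accumulation ratio R = 1 / (1 − e^(−kτ)) = 1 / (1 − 0.3849) = 1.626

1.63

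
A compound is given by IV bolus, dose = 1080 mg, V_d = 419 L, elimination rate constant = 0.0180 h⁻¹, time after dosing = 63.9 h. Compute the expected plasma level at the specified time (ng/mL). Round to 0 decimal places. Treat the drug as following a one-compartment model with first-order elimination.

C₀ = Dose / Vd = 1080 / 419 = 2.578 mg/L
C = C₀ · e^(−k·t) = 2.578 × e^(−0.01800 × 63.9)
  = 2.578 × 0.3166 = 0.8162 mg/L
Convert: 0.8162 mg/L × 1000 = 816.2 ng/mL

816 ng/mL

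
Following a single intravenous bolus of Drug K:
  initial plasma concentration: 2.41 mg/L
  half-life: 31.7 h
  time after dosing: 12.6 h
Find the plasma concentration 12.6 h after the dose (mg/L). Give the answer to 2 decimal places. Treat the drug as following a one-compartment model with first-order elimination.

k = ln2 / t½ = 0.693147 / 31.7 = 0.02187 h⁻¹
C = C₀ · e^(−k·t) = 2.410 × e^(−0.02187 × 12.6)
  = 2.410 × 0.7591 = 1.829 mg/L

1.83 mg/L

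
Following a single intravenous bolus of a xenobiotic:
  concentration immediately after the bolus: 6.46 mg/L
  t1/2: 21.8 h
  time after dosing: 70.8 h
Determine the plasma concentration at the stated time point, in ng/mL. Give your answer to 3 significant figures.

680 ng/mL

k = ln2 / t½ = 0.693147 / 21.8 = 0.03180 h⁻¹
C = C₀ · e^(−k·t) = 6.460 × e^(−0.03180 × 70.8)
  = 6.460 × 0.1052 = 0.6796 mg/L
Convert: 0.6796 mg/L × 1000 = 679.6 ng/mL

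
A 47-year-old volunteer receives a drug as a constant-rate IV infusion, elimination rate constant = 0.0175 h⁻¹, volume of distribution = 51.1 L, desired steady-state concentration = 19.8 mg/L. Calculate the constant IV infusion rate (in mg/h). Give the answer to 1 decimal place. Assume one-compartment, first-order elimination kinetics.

CL = k × Vd = 0.01750 × 51.1 = 0.8943 L/h
At steady state, infusion rate R₀ = Css × CL = 19.8 × 0.8943 = 17.71 mg/h

17.7 mg/h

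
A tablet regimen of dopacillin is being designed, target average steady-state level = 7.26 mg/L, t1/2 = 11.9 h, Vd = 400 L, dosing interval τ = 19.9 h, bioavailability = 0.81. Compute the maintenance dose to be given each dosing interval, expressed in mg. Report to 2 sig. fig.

k = ln2 / t½ = 0.693147 / 11.9 = 0.05825 h⁻¹
CL = k × Vd = 0.05825 × 400 = 23.30 L/h
At steady state, F × (Dose/τ) = Css × CL.
Dose = Css × CL × τ / F = 7.26 × 23.30 × 19.9 / 0.81 = 4156 mg

4200 mg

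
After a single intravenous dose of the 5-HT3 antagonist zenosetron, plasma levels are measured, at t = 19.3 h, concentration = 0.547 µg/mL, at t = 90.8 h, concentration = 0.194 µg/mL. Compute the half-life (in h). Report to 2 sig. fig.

k = ln(C₁/C₂) / (t₂ − t₁) = ln(0.547/0.194) / (90.8 − 19.3)
  = 1.037 / 71.50 = 0.01450 h⁻¹
t½ = ln2 / k = 0.693147 / 0.01450 = 47.80 h

48 h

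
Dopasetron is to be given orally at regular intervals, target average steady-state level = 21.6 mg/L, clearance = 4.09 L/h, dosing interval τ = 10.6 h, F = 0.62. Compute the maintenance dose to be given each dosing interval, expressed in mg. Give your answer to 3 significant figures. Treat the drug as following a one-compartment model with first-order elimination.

At steady state, F × (Dose/τ) = Css × CL.
Dose = Css × CL × τ / F = 21.6 × 4.090 × 10.6 / 0.62 = 1510 mg

1510 mg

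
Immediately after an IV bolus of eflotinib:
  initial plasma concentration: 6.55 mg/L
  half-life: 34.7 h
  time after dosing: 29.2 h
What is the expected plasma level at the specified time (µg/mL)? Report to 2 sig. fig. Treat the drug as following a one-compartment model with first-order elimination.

3.7 µg/mL

k = ln2 / t½ = 0.693147 / 34.7 = 0.01998 h⁻¹
C = C₀ · e^(−k·t) = 6.550 × e^(−0.01998 × 29.2)
  = 6.550 × 0.5580 = 3.655 mg/L
(3.655 mg/L = 3.655 µg/mL)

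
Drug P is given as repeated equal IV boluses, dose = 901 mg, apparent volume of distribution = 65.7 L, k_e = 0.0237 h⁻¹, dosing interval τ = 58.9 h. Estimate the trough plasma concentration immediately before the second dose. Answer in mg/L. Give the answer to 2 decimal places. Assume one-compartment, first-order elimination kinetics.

3.40 mg/L

C₀ per dose = Dose / Vd = 901 / 65.7 = 13.71 mg/L
Fraction remaining after one interval: r = e^(−kτ) = e^(−0.02370 × 58.9) = 0.2476
Before dose 2, 1 dose has been given (aged 1τ).
C_trough = C₀ × r = 13.71 × 0.2476 = 3.395 mg/L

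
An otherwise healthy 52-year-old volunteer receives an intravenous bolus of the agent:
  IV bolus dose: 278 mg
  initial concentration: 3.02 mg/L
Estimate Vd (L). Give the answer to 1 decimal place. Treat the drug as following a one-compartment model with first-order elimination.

Vd = Dose / C₀ = 278.0 / 3.02 = 92.05 L

92.1 L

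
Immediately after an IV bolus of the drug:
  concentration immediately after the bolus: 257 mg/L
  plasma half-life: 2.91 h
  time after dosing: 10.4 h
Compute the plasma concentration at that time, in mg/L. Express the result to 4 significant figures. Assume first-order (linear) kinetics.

k = ln2 / t½ = 0.693147 / 2.91 = 0.2382 h⁻¹
C = C₀ · e^(−k·t) = 257.0 × e^(−0.2382 × 10.4)
  = 257.0 × 0.08397 = 21.58 mg/L

21.58 mg/L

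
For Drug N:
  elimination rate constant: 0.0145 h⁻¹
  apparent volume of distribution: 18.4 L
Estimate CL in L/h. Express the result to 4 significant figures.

CL = k × Vd = 0.0145 × 18.4 = 0.2668 L/h

0.2668 L/h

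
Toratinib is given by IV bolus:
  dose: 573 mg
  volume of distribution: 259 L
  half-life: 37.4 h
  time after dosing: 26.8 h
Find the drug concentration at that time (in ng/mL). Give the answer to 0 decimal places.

C₀ = Dose / Vd = 573.0 / 259 = 2.212 mg/L
k = ln2 / t½ = 0.693147 / 37.4 = 0.01853 h⁻¹
C = C₀ · e^(−k·t) = 2.212 × e^(−0.01853 × 26.8)
  = 2.212 × 0.6086 = 1.346 mg/L
Convert: 1.346 mg/L × 1000 = 1346 ng/mL

1346 ng/mL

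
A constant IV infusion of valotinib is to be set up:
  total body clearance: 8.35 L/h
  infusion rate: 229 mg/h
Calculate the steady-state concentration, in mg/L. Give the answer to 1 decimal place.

At steady state Css = R₀ / CL = 229 / 8.350 = 27.43 mg/L

27.4 mg/L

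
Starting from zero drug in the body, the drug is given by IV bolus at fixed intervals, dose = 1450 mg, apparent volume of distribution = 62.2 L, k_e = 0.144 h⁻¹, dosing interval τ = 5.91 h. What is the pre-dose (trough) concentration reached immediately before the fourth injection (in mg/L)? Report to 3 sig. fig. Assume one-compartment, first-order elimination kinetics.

C₀ per dose = Dose / Vd = 1450 / 62.2 = 23.31 mg/L
Fraction remaining after one interval: r = e^(−kτ) = e^(−0.1440 × 5.91) = 0.4270
Before dose 4, 3 doses have been given (aged 1τ, 2τ, 3τ).
C_trough = C₀ × (r + r² + … + r^3) = C₀ × r(1−r^3)/(1−r)
        = 23.31 × 0.4270 × (1 − 0.07785) / (1 − 0.4270) = 16.02 mg/L

16.0 mg/L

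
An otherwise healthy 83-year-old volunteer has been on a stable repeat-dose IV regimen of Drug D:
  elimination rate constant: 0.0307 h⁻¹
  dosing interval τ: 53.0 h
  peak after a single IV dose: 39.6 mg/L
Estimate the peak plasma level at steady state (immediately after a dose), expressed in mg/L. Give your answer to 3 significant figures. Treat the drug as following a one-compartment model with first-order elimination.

e^(−kτ) = e^(−0.03070 × 53.0) = 0.1965
Accumulation ratio R = 1 / (1 − e^(−kτ)) = 1 / (1 − 0.1965) = 1.245
Steady-state peak = C₀ × R = 39.6 × 1.245 = 49.30 mg/L

49.3 mg/L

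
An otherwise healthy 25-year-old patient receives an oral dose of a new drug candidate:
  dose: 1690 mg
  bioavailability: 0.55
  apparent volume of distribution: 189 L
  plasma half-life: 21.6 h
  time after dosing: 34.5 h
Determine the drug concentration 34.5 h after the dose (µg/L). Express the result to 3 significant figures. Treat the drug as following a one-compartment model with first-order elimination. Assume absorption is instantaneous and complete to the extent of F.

Amount reaching circulation = F × Dose = 0.55 × 1690 = 929.5 mg
C₀ = F·Dose / Vd = 929.5 / 189 = 4.918 mg/L
k = ln2 / t½ = 0.693147 / 21.6 = 0.03209 h⁻¹
C = C₀ · e^(−k·t) = 4.918 × e^(−0.03209 × 34.5)
  = 4.918 × 0.3305 = 1.625 mg/L
Convert: 1.625 mg/L × 1000 = 1625 µg/L

1630 µg/L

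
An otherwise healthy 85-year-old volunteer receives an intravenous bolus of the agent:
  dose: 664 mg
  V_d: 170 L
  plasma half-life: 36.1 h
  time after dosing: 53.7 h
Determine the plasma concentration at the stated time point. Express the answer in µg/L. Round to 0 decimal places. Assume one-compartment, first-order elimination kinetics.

C₀ = Dose / Vd = 664.0 / 170 = 3.906 mg/L
k = ln2 / t½ = 0.693147 / 36.1 = 0.01920 h⁻¹
C = C₀ · e^(−k·t) = 3.906 × e^(−0.01920 × 53.7)
  = 3.906 × 0.3566 = 1.393 mg/L
Convert: 1.393 mg/L × 1000 = 1393 µg/L

1393 µg/L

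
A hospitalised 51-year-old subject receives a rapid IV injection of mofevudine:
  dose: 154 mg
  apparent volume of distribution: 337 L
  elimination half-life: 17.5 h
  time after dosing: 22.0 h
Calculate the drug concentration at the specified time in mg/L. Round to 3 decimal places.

0.191 mg/L

C₀ = Dose / Vd = 154.0 / 337 = 0.4570 mg/L
k = ln2 / t½ = 0.693147 / 17.5 = 0.03961 h⁻¹
C = C₀ · e^(−k·t) = 0.4570 × e^(−0.03961 × 22.0)
  = 0.4570 × 0.4184 = 0.1912 mg/L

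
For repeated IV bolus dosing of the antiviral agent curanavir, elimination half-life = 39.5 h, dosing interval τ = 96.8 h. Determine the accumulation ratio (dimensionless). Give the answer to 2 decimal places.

1.22

k = ln2 / t½ = 0.693147 / 39.5 = 0.01755 h⁻¹
e^(−kτ) = e^(−0.01755 × 96.8) = 0.1829
Accumulation ratio R = 1 / (1 − e^(−kτ)) = 1 / (1 − 0.1829) = 1.224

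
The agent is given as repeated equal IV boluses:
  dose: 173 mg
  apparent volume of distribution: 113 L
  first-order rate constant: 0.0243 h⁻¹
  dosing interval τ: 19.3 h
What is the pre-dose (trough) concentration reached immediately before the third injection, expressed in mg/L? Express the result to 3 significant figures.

1.56 mg/L

C₀ per dose = Dose / Vd = 173 / 113 = 1.531 mg/L
Fraction remaining after one interval: r = e^(−kτ) = e^(−0.02430 × 19.3) = 0.6256
Before dose 3, 2 doses have been given (aged 1τ, 2τ).
C_trough = C₀ × (r + r²) = 1.531 × (0.6256 + 0.3914) = 1.557 mg/L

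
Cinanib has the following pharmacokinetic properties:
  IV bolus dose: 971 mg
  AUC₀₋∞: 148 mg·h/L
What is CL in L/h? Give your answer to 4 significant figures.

6.561 L/h

CL = Dose / AUC = 971 / 148 = 6.561 L/h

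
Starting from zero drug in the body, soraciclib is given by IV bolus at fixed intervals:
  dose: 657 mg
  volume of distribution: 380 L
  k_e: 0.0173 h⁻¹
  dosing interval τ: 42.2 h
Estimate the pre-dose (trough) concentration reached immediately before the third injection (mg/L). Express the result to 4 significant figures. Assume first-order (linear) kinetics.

1.235 mg/L

C₀ per dose = Dose / Vd = 657 / 380 = 1.729 mg/L
Fraction remaining after one interval: r = e^(−kτ) = e^(−0.01730 × 42.2) = 0.4819
Before dose 3, 2 doses have been given (aged 1τ, 2τ).
C_trough = C₀ × (r + r²) = 1.729 × (0.4819 + 0.2322) = 1.235 mg/L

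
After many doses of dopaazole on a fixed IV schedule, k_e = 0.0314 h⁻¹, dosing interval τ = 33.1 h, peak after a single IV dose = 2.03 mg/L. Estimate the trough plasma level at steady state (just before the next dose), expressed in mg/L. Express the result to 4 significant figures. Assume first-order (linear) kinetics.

1.111 mg/L

e^(−kτ) = e^(−0.03140 × 33.1) = 0.3537
Accumulation ratio R = 1 / (1 − e^(−kτ)) = 1 / (1 − 0.3537) = 1.547
Steady-state trough = C₀ × R × e^(−kτ) = 2.03 × 1.547 × 0.3537 = 1.111 mg/L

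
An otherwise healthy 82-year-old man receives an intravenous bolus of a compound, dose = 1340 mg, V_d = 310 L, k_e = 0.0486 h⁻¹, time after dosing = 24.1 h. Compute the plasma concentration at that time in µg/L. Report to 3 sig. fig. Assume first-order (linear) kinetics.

C₀ = Dose / Vd = 1340 / 310 = 4.323 mg/L
C = C₀ · e^(−k·t) = 4.323 × e^(−0.04860 × 24.1)
  = 4.323 × 0.3100 = 1.340 mg/L
Convert: 1.340 mg/L × 1000 = 1340 µg/L

1340 µg/L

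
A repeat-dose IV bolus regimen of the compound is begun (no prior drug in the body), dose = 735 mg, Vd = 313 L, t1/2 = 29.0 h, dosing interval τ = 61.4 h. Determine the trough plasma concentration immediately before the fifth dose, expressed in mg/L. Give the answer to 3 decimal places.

0.701 mg/L

C₀ per dose = Dose / Vd = 735 / 313 = 2.348 mg/L
k = ln2 / t½ = 0.693147 / 29.0 = 0.02390 h⁻¹
Fraction remaining after one interval: r = e^(−kτ) = e^(−0.02390 × 61.4) = 0.2305
Before dose 5, 4 doses have been given (aged 1τ, 2τ, 3τ, 4τ).
C_trough = C₀ × (r + r² + … + r^4) = C₀ × r(1−r^4)/(1−r)
        = 2.348 × 0.2305 × (1 − 0.002823) / (1 − 0.2305) = 0.7013 mg/L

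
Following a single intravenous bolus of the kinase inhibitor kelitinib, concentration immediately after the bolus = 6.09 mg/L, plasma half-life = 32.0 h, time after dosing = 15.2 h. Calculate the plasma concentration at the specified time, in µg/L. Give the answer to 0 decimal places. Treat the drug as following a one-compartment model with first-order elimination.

k = ln2 / t½ = 0.693147 / 32.0 = 0.02166 h⁻¹
C = C₀ · e^(−k·t) = 6.090 × e^(−0.02166 × 15.2)
  = 6.090 × 0.7195 = 4.382 mg/L
Convert: 4.382 mg/L × 1000 = 4382 µg/L

4382 µg/L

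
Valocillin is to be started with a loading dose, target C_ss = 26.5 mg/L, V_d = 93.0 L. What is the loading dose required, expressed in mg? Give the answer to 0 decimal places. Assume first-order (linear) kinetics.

LD = Css × Vd = 26.5 × 93.0 = 2465 mg

2465 mg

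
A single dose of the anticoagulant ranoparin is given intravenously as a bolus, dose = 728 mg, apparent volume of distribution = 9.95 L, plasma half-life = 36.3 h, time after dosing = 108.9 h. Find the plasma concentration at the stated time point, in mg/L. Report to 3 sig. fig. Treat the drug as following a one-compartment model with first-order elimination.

C₀ = Dose / Vd = 728.0 / 9.95 = 73.17 mg/L
k = ln2 / t½ = 0.693147 / 36.3 = 0.01909 h⁻¹
t / t½ = 108.9 / 36.3 = 3 half-lives
C = C₀ × (1/2)^3 = 73.17 × 0.1250 = 9.146 mg/L

9.15 mg/L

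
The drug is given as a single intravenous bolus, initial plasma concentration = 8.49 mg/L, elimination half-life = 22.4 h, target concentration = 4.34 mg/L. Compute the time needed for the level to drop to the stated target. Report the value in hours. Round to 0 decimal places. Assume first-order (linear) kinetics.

k = ln2 / t½ = 0.693147 / 22.4 = 0.03094 h⁻¹
t = ln(C₀ / C) / k = ln(8.490 / 4.34) / 0.03094
  = ln(1.956) / 0.03094 = 0.6709 / 0.03094 = 21.68 h

22 h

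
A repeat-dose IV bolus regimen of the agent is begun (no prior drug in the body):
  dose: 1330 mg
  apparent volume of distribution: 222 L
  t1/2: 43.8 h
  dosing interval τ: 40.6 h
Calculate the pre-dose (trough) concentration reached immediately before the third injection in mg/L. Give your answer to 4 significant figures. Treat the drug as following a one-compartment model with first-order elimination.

4.808 mg/L

C₀ per dose = Dose / Vd = 1330 / 222 = 5.991 mg/L
k = ln2 / t½ = 0.693147 / 43.8 = 0.01583 h⁻¹
Fraction remaining after one interval: r = e^(−kτ) = e^(−0.01583 × 40.6) = 0.5259
Before dose 3, 2 doses have been given (aged 1τ, 2τ).
C_trough = C₀ × (r + r²) = 5.991 × (0.5259 + 0.2766) = 4.808 mg/L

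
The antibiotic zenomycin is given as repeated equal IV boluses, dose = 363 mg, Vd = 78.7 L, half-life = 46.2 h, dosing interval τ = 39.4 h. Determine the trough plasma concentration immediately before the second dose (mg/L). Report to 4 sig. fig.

C₀ per dose = Dose / Vd = 363 / 78.7 = 4.612 mg/L
k = ln2 / t½ = 0.693147 / 46.2 = 0.01500 h⁻¹
Fraction remaining after one interval: r = e^(−kτ) = e^(−0.01500 × 39.4) = 0.5538
Before dose 2, 1 dose has been given (aged 1τ).
C_trough = C₀ × r = 4.612 × 0.5538 = 2.554 mg/L

2.554 mg/L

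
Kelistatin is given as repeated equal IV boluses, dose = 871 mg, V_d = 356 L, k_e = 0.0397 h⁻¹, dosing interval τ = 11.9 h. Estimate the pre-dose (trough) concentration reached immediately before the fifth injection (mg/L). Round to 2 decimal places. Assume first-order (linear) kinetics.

C₀ per dose = Dose / Vd = 871 / 356 = 2.447 mg/L
Fraction remaining after one interval: r = e^(−kτ) = e^(−0.03970 × 11.9) = 0.6235
Before dose 5, 4 doses have been given (aged 1τ, 2τ, 3τ, 4τ).
C_trough = C₀ × (r + r² + … + r^4) = C₀ × r(1−r^4)/(1−r)
        = 2.447 × 0.6235 × (1 − 0.1511) / (1 − 0.6235) = 3.440 mg/L

3.44 mg/L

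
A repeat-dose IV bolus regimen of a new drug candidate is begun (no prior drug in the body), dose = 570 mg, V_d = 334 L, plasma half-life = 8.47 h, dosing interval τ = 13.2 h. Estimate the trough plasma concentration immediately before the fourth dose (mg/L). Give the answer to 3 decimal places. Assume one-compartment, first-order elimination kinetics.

0.843 mg/L

C₀ per dose = Dose / Vd = 570 / 334 = 1.707 mg/L
k = ln2 / t½ = 0.693147 / 8.47 = 0.08184 h⁻¹
Fraction remaining after one interval: r = e^(−kτ) = e^(−0.08184 × 13.2) = 0.3395
Before dose 4, 3 doses have been given (aged 1τ, 2τ, 3τ).
C_trough = C₀ × (r + r² + … + r^3) = C₀ × r(1−r^3)/(1−r)
        = 1.707 × 0.3395 × (1 − 0.03913) / (1 − 0.3395) = 0.8431 mg/L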